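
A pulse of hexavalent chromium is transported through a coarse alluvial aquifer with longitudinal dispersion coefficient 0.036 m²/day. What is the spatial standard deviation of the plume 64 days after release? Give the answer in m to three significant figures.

2.15 m

Dispersive spreading gives a Gaussian with σ² = 2Dt; advection only shifts the center.
σ = √(2 × 0.036 × 64) = 2.15 m.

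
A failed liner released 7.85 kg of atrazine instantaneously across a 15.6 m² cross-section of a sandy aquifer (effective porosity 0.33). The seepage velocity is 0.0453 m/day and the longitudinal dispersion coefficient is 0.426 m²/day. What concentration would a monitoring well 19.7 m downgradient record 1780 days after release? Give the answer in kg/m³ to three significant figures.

0.00459 kg/m³

For an instantaneous plane source, C(x,t) = M/(n_e·A·√(4πDt)) · exp(−(x−vt)²/(4Dt)), with n_e·A the pore (flow) area.
Plume center vt = 0.0453 × 1780 = 80.634 m, so the well at 19.7 m is 60.934 m upgradient of the peak.
√(4πDt) = 97.62 m, giving peak height M/(n_e·A·√(4πDt)) = 7.85/(0.33 × 15.6 × 97.62) = 0.01562 kg/m³.
(x−vt)²/(4Dt) = (-60.934)²/(4 × 0.426 × 1780) = 1.224; exp(−1.224) = 0.2941.
C = 0.01562 × 0.2941 = 0.00459 kg/m³.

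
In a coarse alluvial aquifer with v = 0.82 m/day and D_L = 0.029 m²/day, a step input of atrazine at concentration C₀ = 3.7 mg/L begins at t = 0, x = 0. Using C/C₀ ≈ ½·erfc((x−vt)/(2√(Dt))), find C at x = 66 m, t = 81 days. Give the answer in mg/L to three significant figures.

For a continuous step input, C/C₀ ≈ ½·erfc((x−vt)/(2√(Dt))).
vt = 0.82 × 81 = 66.42 m and 2√(Dt) = 2√(0.029 × 81) = 3.065 m.
Argument (x−vt)/(2√(Dt)) = (66 − 66.42)/3.065 = -0.1370; ½·erfc(-0.1370) = 0.5768.
C = 3.7 × 0.5768 = 2.13 mg/L.

2.13 mg/L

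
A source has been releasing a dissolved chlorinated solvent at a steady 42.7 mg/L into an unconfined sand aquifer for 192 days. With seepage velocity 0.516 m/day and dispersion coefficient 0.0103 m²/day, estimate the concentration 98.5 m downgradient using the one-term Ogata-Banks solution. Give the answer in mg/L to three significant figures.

26.2 mg/L

For a continuous step input, C/C₀ ≈ ½·erfc((x−vt)/(2√(Dt))).
vt = 0.516 × 192 = 99.072 m and 2√(Dt) = 2√(0.0103 × 192) = 2.813 m.
Argument (x−vt)/(2√(Dt)) = (98.5 − 99.072)/2.813 = -0.2033; ½·erfc(-0.2033) = 0.6131.
C = 42.7 × 0.6131 = 26.2 mg/L.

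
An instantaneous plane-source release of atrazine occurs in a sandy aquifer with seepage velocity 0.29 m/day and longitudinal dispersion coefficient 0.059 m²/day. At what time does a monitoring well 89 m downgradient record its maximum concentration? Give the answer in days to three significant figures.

306 days

For the 1D instantaneous-source solution, setting ∂C/∂t = 0 at fixed x gives v²t² + 2Dt − x² = 0, so t = (√(D² + v²x²) − D)/v².
√(D² + v²x²) = √(0.059² + 0.29² × 89²) = 25.81; v² = 0.0841.
t = (25.81 − 0.059)/0.0841 = 306 days (vs. the pure-advection estimate x/v = 307 d).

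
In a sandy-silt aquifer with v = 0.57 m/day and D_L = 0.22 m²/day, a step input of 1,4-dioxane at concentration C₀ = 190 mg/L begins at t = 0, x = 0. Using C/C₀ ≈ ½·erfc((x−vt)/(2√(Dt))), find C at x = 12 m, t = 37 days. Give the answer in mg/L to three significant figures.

188 mg/L

For a continuous step input, C/C₀ ≈ ½·erfc((x−vt)/(2√(Dt))).
vt = 0.57 × 37 = 21.09 m and 2√(Dt) = 2√(0.22 × 37) = 5.706 m.
Argument (x−vt)/(2√(Dt)) = (12 − 21.09)/5.706 = -1.593; ½·erfc(-1.593) = 0.9879.
C = 190 × 0.9879 = 188 mg/L.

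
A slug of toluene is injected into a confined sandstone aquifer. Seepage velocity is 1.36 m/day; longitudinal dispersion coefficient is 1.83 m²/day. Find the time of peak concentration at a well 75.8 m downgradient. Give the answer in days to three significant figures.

54.8 days

For the 1D instantaneous-source solution, setting ∂C/∂t = 0 at fixed x gives v²t² + 2Dt − x² = 0, so t = (√(D² + v²x²) − D)/v².
√(D² + v²x²) = √(1.83² + 1.36² × 75.8²) = 103.1; v² = 1.8496.
t = (103.1 − 1.83)/1.8496 = 54.8 days (vs. the pure-advection estimate x/v = 55.7 d).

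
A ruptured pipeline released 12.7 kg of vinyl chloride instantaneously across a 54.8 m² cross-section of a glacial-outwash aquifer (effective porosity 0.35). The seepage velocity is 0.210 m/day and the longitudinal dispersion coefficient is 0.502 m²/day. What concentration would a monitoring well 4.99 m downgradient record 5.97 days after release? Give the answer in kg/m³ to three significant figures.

For an instantaneous plane source, C(x,t) = M/(n_e·A·√(4πDt)) · exp(−(x−vt)²/(4Dt)), with n_e·A the pore (flow) area.
Plume center vt = 0.210 × 5.97 = 1.2537 m, so the well at 4.99 m is 3.7363 m downgradient of the peak.
√(4πDt) = 6.137 m, giving peak height M/(n_e·A·√(4πDt)) = 12.7/(0.35 × 54.8 × 6.137) = 0.1079 kg/m³.
(x−vt)²/(4Dt) = (3.7363)²/(4 × 0.502 × 5.97) = 1.165; exp(−1.165) = 0.3119.
C = 0.1079 × 0.3119 = 0.0337 kg/m³.

0.0337 kg/m³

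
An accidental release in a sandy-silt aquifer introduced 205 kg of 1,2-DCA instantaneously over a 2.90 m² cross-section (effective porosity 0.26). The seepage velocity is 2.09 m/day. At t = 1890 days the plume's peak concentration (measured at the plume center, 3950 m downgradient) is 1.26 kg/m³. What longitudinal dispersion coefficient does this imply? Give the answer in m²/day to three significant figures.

1.96 m²/day

At the plume center C_max = M/(n_e·A·√(4πDt)), so D = M²/(4πt·(n_e·A·C_max)²).
n_e·A·C_max = 0.26 × 2.90 × 1.26 = 0.9500 kg/m.
D = 205²/(4π × 1890 × 0.9500²) = 1.96 m²/day.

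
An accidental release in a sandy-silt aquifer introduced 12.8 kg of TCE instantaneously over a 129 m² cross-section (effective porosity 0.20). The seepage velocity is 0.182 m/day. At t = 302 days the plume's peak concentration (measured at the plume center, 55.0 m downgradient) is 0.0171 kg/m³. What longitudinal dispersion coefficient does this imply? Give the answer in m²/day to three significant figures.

0.222 m²/day

At the plume center C_max = M/(n_e·A·√(4πDt)), so D = M²/(4πt·(n_e·A·C_max)²).
n_e·A·C_max = 0.20 × 129 × 0.0171 = 0.4412 kg/m.
D = 12.8²/(4π × 302 × 0.4412²) = 0.222 m²/day.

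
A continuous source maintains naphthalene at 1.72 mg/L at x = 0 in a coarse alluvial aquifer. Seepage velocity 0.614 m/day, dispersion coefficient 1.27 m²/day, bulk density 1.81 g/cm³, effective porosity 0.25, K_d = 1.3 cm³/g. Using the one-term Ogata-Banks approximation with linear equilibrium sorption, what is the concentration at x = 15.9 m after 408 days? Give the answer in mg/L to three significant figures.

Retardation factor R = 1 + ρ_b·K_d/n = 1 + 1.81 × 1.3/0.25 = 10.41.
Sorption retards both mechanisms: v_R = v/R = 0.05898 m/day, D_R = D/R = 0.1220 m²/day.
v_R·t = 0.05898 × 408 = 24.06384 m; 2√(D_R t) = 14.11 m; argument = (15.9 − 24.06384)/14.11 = -0.5786.
C = C₀ × ½·erfc(-0.5786) = 1.72 × 0.7934 = 1.36 mg/L.

1.36 mg/L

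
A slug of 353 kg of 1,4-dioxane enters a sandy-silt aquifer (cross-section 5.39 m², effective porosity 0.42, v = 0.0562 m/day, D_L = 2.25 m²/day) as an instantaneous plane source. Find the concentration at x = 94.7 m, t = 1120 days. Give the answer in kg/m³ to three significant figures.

For an instantaneous plane source, C(x,t) = M/(n_e·A·√(4πDt)) · exp(−(x−vt)²/(4Dt)), with n_e·A the pore (flow) area.
Plume center vt = 0.0562 × 1120 = 62.944 m, so the well at 94.7 m is 31.756 m downgradient of the peak.
√(4πDt) = 178.0 m, giving peak height M/(n_e·A·√(4πDt)) = 353/(0.42 × 5.39 × 178.0) = 0.8760 kg/m³.
(x−vt)²/(4Dt) = (31.756)²/(4 × 2.25 × 1120) = 0.1000; exp(−0.1000) = 0.9048.
C = 0.8760 × 0.9048 = 0.793 kg/m³.

0.793 kg/m³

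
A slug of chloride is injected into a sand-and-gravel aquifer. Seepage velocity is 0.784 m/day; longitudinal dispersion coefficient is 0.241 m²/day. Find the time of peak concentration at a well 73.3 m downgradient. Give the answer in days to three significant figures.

93.1 days

For the 1D instantaneous-source solution, setting ∂C/∂t = 0 at fixed x gives v²t² + 2Dt − x² = 0, so t = (√(D² + v²x²) − D)/v².
√(D² + v²x²) = √(0.241² + 0.784² × 73.3²) = 57.47; v² = 0.614656.
t = (57.47 − 0.241)/0.614656 = 93.1 days (vs. the pure-advection estimate x/v = 93.5 d).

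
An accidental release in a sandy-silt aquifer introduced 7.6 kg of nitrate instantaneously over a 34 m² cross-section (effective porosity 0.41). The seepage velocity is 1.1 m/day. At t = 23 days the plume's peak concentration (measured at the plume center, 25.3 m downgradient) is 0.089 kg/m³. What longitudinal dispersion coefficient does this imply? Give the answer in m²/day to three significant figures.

0.130 m²/day

At the plume center C_max = M/(n_e·A·√(4πDt)), so D = M²/(4πt·(n_e·A·C_max)²).
n_e·A·C_max = 0.41 × 34 × 0.089 = 1.241 kg/m.
D = 7.6²/(4π × 23 × 1.241²) = 0.130 m²/day.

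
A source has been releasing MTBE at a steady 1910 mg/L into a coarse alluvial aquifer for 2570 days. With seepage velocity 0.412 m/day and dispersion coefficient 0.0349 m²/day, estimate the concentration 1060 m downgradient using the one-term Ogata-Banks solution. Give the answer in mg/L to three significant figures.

For a continuous step input, C/C₀ ≈ ½·erfc((x−vt)/(2√(Dt))).
vt = 0.412 × 2570 = 1058.84 m and 2√(Dt) = 2√(0.0349 × 2570) = 18.94 m.
Argument (x−vt)/(2√(Dt)) = (1060 − 1058.84)/18.94 = 0.06125; ½·erfc(0.06125) = 0.4655.
C = 1910 × 0.4655 = 889 mg/L.

889 mg/L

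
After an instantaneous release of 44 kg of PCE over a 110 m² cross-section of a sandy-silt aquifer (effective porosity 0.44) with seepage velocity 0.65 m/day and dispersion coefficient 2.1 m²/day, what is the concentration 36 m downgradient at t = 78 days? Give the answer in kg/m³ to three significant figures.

0.0144 kg/m³

For an instantaneous plane source, C(x,t) = M/(n_e·A·√(4πDt)) · exp(−(x−vt)²/(4Dt)), with n_e·A the pore (flow) area.
Plume center vt = 0.65 × 78 = 50.7 m, so the well at 36 m is 14.7 m upgradient of the peak.
√(4πDt) = 45.37 m, giving peak height M/(n_e·A·√(4πDt)) = 44/(0.44 × 110 × 45.37) = 0.02004 kg/m³.
(x−vt)²/(4Dt) = (-14.7)²/(4 × 2.1 × 78) = 0.3298; exp(−0.3298) = 0.7191.
C = 0.02004 × 0.7191 = 0.0144 kg/m³.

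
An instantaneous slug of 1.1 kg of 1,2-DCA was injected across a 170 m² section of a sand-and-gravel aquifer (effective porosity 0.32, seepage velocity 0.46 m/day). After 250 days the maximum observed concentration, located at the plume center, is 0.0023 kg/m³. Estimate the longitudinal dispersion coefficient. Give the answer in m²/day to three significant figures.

0.0246 m²/day

At the plume center C_max = M/(n_e·A·√(4πDt)), so D = M²/(4πt·(n_e·A·C_max)²).
n_e·A·C_max = 0.32 × 170 × 0.0023 = 0.1251 kg/m.
D = 1.1²/(4π × 250 × 0.1251²) = 0.0246 m²/day.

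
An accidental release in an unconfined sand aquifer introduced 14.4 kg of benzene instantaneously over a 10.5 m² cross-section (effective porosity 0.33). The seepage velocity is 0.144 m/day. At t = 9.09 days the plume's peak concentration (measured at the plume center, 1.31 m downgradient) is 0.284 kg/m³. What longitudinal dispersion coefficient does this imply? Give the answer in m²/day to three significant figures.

At the plume center C_max = M/(n_e·A·√(4πDt)), so D = M²/(4πt·(n_e·A·C_max)²).
n_e·A·C_max = 0.33 × 10.5 × 0.284 = 0.9841 kg/m.
D = 14.4²/(4π × 9.09 × 0.9841²) = 1.87 m²/day.

1.87 m²/day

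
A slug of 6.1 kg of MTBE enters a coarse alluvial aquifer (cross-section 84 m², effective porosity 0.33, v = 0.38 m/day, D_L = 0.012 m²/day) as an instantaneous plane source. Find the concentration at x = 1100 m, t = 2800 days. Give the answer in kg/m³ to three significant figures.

6.95e-07 kg/m³

For an instantaneous plane source, C(x,t) = M/(n_e·A·√(4πDt)) · exp(−(x−vt)²/(4Dt)), with n_e·A the pore (flow) area.
Plume center vt = 0.38 × 2800 = 1064 m, so the well at 1100 m is 36 m downgradient of the peak.
√(4πDt) = 20.55 m, giving peak height M/(n_e·A·√(4πDt)) = 6.1/(0.33 × 84 × 20.55) = 0.01071 kg/m³.
(x−vt)²/(4Dt) = (36)²/(4 × 0.012 × 2800) = 9.643; exp(−9.643) = 6.488e-05.
C = 0.01071 × 6.488e-05 = 6.95e-07 kg/m³.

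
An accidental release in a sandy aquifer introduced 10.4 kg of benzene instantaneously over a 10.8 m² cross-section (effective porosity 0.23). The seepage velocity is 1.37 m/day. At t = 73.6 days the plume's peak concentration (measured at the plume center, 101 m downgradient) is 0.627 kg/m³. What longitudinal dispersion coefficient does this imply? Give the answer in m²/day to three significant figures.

0.0482 m²/day

At the plume center C_max = M/(n_e·A·√(4πDt)), so D = M²/(4πt·(n_e·A·C_max)²).
n_e·A·C_max = 0.23 × 10.8 × 0.627 = 1.557 kg/m.
D = 10.4²/(4π × 73.6 × 1.557²) = 0.0482 m²/day.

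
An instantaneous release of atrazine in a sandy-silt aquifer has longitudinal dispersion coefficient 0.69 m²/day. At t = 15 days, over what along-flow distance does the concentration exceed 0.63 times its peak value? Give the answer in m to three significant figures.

The plume is Gaussian with σ = √(2Dt) = √(2 × 0.69 × 15) = 4.550 m.
C/C_peak = exp(−Δx²/(2σ²)) = 0.63 ⇒ Δx = σ·√(−2 ln 0.63) = 4.550 × 0.9613 = 4.374 m.
Width = 2Δx = 8.75 m.

8.75 m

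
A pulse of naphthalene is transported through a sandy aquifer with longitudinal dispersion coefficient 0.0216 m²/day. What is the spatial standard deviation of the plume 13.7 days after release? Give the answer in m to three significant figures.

0.769 m

Dispersive spreading gives a Gaussian with σ² = 2Dt; advection only shifts the center.
σ = √(2 × 0.0216 × 13.7) = 0.769 m.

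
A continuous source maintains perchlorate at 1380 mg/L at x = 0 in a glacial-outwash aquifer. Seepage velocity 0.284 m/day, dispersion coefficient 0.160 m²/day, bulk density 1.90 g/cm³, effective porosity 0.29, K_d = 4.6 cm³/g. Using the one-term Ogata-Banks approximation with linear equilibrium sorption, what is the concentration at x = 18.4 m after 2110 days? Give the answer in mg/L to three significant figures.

Retardation factor R = 1 + ρ_b·K_d/n = 1 + 1.90 × 4.6/0.29 = 31.14.
Sorption retards both mechanisms: v_R = v/R = 0.009120 m/day, D_R = D/R = 0.005138 m²/day.
v_R·t = 0.009120 × 2110 = 19.2432 m; 2√(D_R t) = 6.585 m; argument = (18.4 − 19.2432)/6.585 = -0.1280.
C = C₀ × ½·erfc(-0.1280) = 1380 × 0.5718 = 789 mg/L.

789 mg/L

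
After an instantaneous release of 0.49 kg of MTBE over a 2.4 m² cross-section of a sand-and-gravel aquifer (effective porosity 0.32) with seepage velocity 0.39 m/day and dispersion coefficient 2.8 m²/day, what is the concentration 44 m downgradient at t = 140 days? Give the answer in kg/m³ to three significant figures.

0.00846 kg/m³

For an instantaneous plane source, C(x,t) = M/(n_e·A·√(4πDt)) · exp(−(x−vt)²/(4Dt)), with n_e·A the pore (flow) area.
Plume center vt = 0.39 × 140 = 54.6 m, so the well at 44 m is 10.6 m upgradient of the peak.
√(4πDt) = 70.19 m, giving peak height M/(n_e·A·√(4πDt)) = 0.49/(0.32 × 2.4 × 70.19) = 0.009090 kg/m³.
(x−vt)²/(4Dt) = (-10.6)²/(4 × 2.8 × 140) = 0.07166; exp(−0.07166) = 0.9308.
C = 0.009090 × 0.9308 = 0.00846 kg/m³.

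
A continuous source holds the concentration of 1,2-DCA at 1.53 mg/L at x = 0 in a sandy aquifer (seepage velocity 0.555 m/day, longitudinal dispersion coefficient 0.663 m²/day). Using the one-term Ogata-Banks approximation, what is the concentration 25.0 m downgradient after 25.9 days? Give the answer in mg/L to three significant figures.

0.0534 mg/L

For a continuous step input, C/C₀ ≈ ½·erfc((x−vt)/(2√(Dt))).
vt = 0.555 × 25.9 = 14.3745 m and 2√(Dt) = 2√(0.663 × 25.9) = 8.288 m.
Argument (x−vt)/(2√(Dt)) = (25.0 − 14.3745)/8.288 = 1.282; ½·erfc(1.282) = 0.03491.
C = 1.53 × 0.03491 = 0.0534 mg/L.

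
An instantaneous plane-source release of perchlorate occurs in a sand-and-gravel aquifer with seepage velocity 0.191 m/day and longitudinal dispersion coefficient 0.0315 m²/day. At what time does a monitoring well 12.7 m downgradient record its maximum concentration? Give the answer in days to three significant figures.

For the 1D instantaneous-source solution, setting ∂C/∂t = 0 at fixed x gives v²t² + 2Dt − x² = 0, so t = (√(D² + v²x²) − D)/v².
√(D² + v²x²) = √(0.0315² + 0.191² × 12.7²) = 2.426; v² = 0.036481.
t = (2.426 − 0.0315)/0.036481 = 65.6 days (vs. the pure-advection estimate x/v = 66.5 d).

65.6 days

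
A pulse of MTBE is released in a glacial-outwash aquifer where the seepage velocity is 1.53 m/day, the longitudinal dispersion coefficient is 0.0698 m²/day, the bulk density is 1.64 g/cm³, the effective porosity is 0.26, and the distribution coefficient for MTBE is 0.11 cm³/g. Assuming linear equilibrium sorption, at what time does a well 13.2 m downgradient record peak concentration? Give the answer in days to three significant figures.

Retardation factor R = 1 + ρ_b·K_d/n = 1 + 1.64 × 0.11/0.26 = 1.694.
Sorption retards both mechanisms: v_R = v/R = 0.9032 m/day, D_R = D/R = 0.04120 m²/day.
Peak time from v_R²t² + 2D_R t − x² = 0: t = (√(D_R² + v_R²x²) − D_R)/v_R².
√(D_R² + v_R²x²) = √(0.04120² + 0.9032² × 13.2²) = 11.92; v_R² = 0.8158.
t = (11.92 − 0.04120)/0.8158 = 14.6 days.

14.6 days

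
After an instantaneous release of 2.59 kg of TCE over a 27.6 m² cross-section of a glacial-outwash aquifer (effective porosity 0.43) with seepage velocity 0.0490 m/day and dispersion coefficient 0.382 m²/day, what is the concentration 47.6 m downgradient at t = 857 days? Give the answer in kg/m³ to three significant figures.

For an instantaneous plane source, C(x,t) = M/(n_e·A·√(4πDt)) · exp(−(x−vt)²/(4Dt)), with n_e·A the pore (flow) area.
Plume center vt = 0.0490 × 857 = 41.993 m, so the well at 47.6 m is 5.607 m downgradient of the peak.
√(4πDt) = 64.14 m, giving peak height M/(n_e·A·√(4πDt)) = 2.59/(0.43 × 27.6 × 64.14) = 0.003402 kg/m³.
(x−vt)²/(4Dt) = (5.607)²/(4 × 0.382 × 857) = 0.02401; exp(−0.02401) = 0.9763.
C = 0.003402 × 0.9763 = 0.00332 kg/m³.

0.00332 kg/m³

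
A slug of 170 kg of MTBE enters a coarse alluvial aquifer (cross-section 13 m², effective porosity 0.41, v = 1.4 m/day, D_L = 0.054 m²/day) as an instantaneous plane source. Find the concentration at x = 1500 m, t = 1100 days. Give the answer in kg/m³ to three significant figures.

For an instantaneous plane source, C(x,t) = M/(n_e·A·√(4πDt)) · exp(−(x−vt)²/(4Dt)), with n_e·A the pore (flow) area.
Plume center vt = 1.4 × 1100 = 1540 m, so the well at 1500 m is 40 m upgradient of the peak.
√(4πDt) = 27.32 m, giving peak height M/(n_e·A·√(4πDt)) = 170/(0.41 × 13 × 27.32) = 1.167 kg/m³.
(x−vt)²/(4Dt) = (-40)²/(4 × 0.054 × 1100) = 6.734; exp(−6.734) = 0.001190.
C = 1.167 × 0.001190 = 0.00139 kg/m³.

0.00139 kg/m³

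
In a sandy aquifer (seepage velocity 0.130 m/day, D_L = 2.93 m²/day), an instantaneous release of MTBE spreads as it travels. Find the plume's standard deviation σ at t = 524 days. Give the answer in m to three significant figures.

55.4 m

Dispersive spreading gives a Gaussian with σ² = 2Dt; advection only shifts the center.
σ = √(2 × 2.93 × 524) = 55.4 m.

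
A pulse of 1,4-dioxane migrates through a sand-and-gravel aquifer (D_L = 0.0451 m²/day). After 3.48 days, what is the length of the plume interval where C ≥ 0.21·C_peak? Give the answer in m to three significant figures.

1.98 m

The plume is Gaussian with σ = √(2Dt) = √(2 × 0.0451 × 3.48) = 0.5603 m.
C/C_peak = exp(−Δx²/(2σ²)) = 0.21 ⇒ Δx = σ·√(−2 ln 0.21) = 0.5603 × 1.767 = 0.9901 m.
Width = 2Δx = 1.98 m.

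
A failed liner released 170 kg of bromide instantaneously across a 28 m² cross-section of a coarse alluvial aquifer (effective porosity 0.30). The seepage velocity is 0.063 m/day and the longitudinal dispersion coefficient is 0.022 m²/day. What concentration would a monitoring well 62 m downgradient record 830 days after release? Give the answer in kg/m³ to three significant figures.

For an instantaneous plane source, C(x,t) = M/(n_e·A·√(4πDt)) · exp(−(x−vt)²/(4Dt)), with n_e·A the pore (flow) area.
Plume center vt = 0.063 × 830 = 52.29 m, so the well at 62 m is 9.71 m downgradient of the peak.
√(4πDt) = 15.15 m, giving peak height M/(n_e·A·√(4πDt)) = 170/(0.30 × 28 × 15.15) = 1.336 kg/m³.
(x−vt)²/(4Dt) = (9.71)²/(4 × 0.022 × 830) = 1.291; exp(−1.291) = 0.2750.
C = 1.336 × 0.2750 = 0.367 kg/m³.

0.367 kg/m³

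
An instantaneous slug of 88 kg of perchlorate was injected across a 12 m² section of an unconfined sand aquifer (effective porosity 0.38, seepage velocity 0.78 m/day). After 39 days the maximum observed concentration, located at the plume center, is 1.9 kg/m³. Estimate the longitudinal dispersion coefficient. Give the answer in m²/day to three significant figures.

At the plume center C_max = M/(n_e·A·√(4πDt)), so D = M²/(4πt·(n_e·A·C_max)²).
n_e·A·C_max = 0.38 × 12 × 1.9 = 8.664 kg/m.
D = 88²/(4π × 39 × 8.664²) = 0.211 m²/day.

0.211 m²/day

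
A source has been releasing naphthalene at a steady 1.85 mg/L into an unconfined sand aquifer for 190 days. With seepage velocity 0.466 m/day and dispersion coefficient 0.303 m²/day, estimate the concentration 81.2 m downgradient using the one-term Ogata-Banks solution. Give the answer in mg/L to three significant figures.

1.39 mg/L

For a continuous step input, C/C₀ ≈ ½·erfc((x−vt)/(2√(Dt))).
vt = 0.466 × 190 = 88.54 m and 2√(Dt) = 2√(0.303 × 190) = 15.17 m.
Argument (x−vt)/(2√(Dt)) = (81.2 − 88.54)/15.17 = -0.4838; ½·erfc(-0.4838) = 0.7531.
C = 1.85 × 0.7531 = 1.39 mg/L.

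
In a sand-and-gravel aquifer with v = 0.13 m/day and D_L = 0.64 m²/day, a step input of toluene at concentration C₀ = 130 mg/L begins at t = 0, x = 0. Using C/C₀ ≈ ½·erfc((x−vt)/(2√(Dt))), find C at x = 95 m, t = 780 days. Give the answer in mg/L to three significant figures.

75.4 mg/L

For a continuous step input, C/C₀ ≈ ½·erfc((x−vt)/(2√(Dt))).
vt = 0.13 × 780 = 101.4 m and 2√(Dt) = 2√(0.64 × 780) = 44.69 m.
Argument (x−vt)/(2√(Dt)) = (95 − 101.4)/44.69 = -0.1432; ½·erfc(-0.1432) = 0.5802.
C = 130 × 0.5802 = 75.4 mg/L.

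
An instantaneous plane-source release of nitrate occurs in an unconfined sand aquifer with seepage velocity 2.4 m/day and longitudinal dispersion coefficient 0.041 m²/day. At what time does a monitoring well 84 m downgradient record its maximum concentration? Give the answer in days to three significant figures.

35.0 days

For the 1D instantaneous-source solution, setting ∂C/∂t = 0 at fixed x gives v²t² + 2Dt − x² = 0, so t = (√(D² + v²x²) − D)/v².
√(D² + v²x²) = √(0.041² + 2.4² × 84²) = 201.6; v² = 5.76.
t = (201.6 − 0.041)/5.76 = 35.0 days (vs. the pure-advection estimate x/v = 35.0 d).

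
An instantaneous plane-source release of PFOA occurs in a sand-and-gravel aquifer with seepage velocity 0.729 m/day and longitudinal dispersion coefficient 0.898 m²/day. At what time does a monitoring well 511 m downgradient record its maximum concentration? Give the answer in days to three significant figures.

699 days

For the 1D instantaneous-source solution, setting ∂C/∂t = 0 at fixed x gives v²t² + 2Dt − x² = 0, so t = (√(D² + v²x²) − D)/v².
√(D² + v²x²) = √(0.898² + 0.729² × 511²) = 372.5; v² = 0.531441.
t = (372.5 − 0.898)/0.531441 = 699 days (vs. the pure-advection estimate x/v = 701 d).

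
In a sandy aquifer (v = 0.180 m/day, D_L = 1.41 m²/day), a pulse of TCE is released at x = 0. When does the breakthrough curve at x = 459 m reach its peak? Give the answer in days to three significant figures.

2510 days

For the 1D instantaneous-source solution, setting ∂C/∂t = 0 at fixed x gives v²t² + 2Dt − x² = 0, so t = (√(D² + v²x²) − D)/v².
√(D² + v²x²) = √(1.41² + 0.180² × 459²) = 82.63; v² = 0.0324.
t = (82.63 − 1.41)/0.0324 = 2510 days (vs. the pure-advection estimate x/v = 2550 d).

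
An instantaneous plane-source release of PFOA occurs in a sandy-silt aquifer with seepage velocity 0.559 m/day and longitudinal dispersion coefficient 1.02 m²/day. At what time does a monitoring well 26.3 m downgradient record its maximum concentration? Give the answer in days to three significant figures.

43.9 days

For the 1D instantaneous-source solution, setting ∂C/∂t = 0 at fixed x gives v²t² + 2Dt − x² = 0, so t = (√(D² + v²x²) − D)/v².
√(D² + v²x²) = √(1.02² + 0.559² × 26.3²) = 14.74; v² = 0.312481.
t = (14.74 − 1.02)/0.312481 = 43.9 days (vs. the pure-advection estimate x/v = 47.0 d).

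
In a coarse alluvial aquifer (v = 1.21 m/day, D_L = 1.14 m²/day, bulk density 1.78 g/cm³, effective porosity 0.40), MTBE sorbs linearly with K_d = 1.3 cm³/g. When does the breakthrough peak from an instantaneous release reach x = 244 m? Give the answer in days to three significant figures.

1360 days

Retardation factor R = 1 + ρ_b·K_d/n = 1 + 1.78 × 1.3/0.40 = 6.785.
Sorption retards both mechanisms: v_R = v/R = 0.1783 m/day, D_R = D/R = 0.1680 m²/day.
Peak time from v_R²t² + 2D_R t − x² = 0: t = (√(D_R² + v_R²x²) − D_R)/v_R².
√(D_R² + v_R²x²) = √(0.1680² + 0.1783² × 244²) = 43.51; v_R² = 0.03179.
t = (43.51 − 0.1680)/0.03179 = 1360 days.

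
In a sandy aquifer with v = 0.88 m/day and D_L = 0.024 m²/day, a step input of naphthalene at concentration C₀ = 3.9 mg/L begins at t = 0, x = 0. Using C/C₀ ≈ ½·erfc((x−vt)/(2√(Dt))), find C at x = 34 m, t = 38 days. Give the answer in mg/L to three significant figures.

For a continuous step input, C/C₀ ≈ ½·erfc((x−vt)/(2√(Dt))).
vt = 0.88 × 38 = 33.44 m and 2√(Dt) = 2√(0.024 × 38) = 1.910 m.
Argument (x−vt)/(2√(Dt)) = (34 − 33.44)/1.910 = 0.2932; ½·erfc(0.2932) = 0.3392.
C = 3.9 × 0.3392 = 1.32 mg/L.

1.32 mg/L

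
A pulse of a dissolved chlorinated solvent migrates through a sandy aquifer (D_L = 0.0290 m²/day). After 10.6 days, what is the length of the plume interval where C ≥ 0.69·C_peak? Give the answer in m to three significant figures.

1.35 m

The plume is Gaussian with σ = √(2Dt) = √(2 × 0.0290 × 10.6) = 0.7841 m.
C/C_peak = exp(−Δx²/(2σ²)) = 0.69 ⇒ Δx = σ·√(−2 ln 0.69) = 0.7841 × 0.8615 = 0.6755 m.
Width = 2Δx = 1.35 m.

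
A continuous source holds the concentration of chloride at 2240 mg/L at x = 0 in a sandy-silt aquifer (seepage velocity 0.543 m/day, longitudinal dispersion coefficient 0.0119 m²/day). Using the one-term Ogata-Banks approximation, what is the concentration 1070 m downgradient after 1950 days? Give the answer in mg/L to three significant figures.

114 mg/L

For a continuous step input, C/C₀ ≈ ½·erfc((x−vt)/(2√(Dt))).
vt = 0.543 × 1950 = 1058.85 m and 2√(Dt) = 2√(0.0119 × 1950) = 9.634 m.
Argument (x−vt)/(2√(Dt)) = (1070 − 1058.85)/9.634 = 1.157; ½·erfc(1.157) = 0.05089.
C = 2240 × 0.05089 = 114 mg/L.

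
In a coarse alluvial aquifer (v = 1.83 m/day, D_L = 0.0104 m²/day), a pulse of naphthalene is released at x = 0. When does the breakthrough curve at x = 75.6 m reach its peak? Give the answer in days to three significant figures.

41.3 days

For the 1D instantaneous-source solution, setting ∂C/∂t = 0 at fixed x gives v²t² + 2Dt − x² = 0, so t = (√(D² + v²x²) − D)/v².
√(D² + v²x²) = √(0.0104² + 1.83² × 75.6²) = 138.3; v² = 3.3489.
t = (138.3 − 0.0104)/3.3489 = 41.3 days (vs. the pure-advection estimate x/v = 41.3 d).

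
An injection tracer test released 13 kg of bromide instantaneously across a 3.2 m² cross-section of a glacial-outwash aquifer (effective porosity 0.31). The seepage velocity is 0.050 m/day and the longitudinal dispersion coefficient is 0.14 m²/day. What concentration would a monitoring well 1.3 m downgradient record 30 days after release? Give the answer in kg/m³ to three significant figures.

For an instantaneous plane source, C(x,t) = M/(n_e·A·√(4πDt)) · exp(−(x−vt)²/(4Dt)), with n_e·A the pore (flow) area.
Plume center vt = 0.050 × 30 = 1.5 m, so the well at 1.3 m is 0.2 m upgradient of the peak.
√(4πDt) = 7.265 m, giving peak height M/(n_e·A·√(4πDt)) = 13/(0.31 × 3.2 × 7.265) = 1.804 kg/m³.
(x−vt)²/(4Dt) = (-0.2)²/(4 × 0.14 × 30) = 0.002381; exp(−0.002381) = 0.9976.
C = 1.804 × 0.9976 = 1.80 kg/m³.

1.80 kg/m³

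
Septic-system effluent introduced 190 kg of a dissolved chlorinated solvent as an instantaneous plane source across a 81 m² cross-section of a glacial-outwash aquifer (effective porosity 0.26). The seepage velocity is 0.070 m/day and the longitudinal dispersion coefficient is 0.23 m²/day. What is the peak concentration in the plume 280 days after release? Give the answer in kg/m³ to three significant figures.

The peak of an instantaneous 1D plume sits at x = vt; there the Gaussian factor is 1 and C_max = M/(n_e·A·√(4πDt)), where n_e·A is the pore area the mass is dissolved in.
√(4πDt) = √(4π × 0.23 × 280) = 28.45 m, so C_max = 190/(0.26 × 81 × 28.45) = 0.317 kg/m³.

0.317 kg/m³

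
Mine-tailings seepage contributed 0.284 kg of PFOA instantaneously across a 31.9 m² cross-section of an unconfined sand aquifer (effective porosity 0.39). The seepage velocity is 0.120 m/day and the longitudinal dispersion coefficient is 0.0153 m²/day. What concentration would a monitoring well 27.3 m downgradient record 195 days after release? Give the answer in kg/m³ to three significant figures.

0.00104 kg/m³

For an instantaneous plane source, C(x,t) = M/(n_e·A·√(4πDt)) · exp(−(x−vt)²/(4Dt)), with n_e·A the pore (flow) area.
Plume center vt = 0.120 × 195 = 23.4 m, so the well at 27.3 m is 3.9 m downgradient of the peak.
√(4πDt) = 6.123 m, giving peak height M/(n_e·A·√(4πDt)) = 0.284/(0.39 × 31.9 × 6.123) = 0.003728 kg/m³.
(x−vt)²/(4Dt) = (3.9)²/(4 × 0.0153 × 195) = 1.275; exp(−1.275) = 0.2794.
C = 0.003728 × 0.2794 = 0.00104 kg/m³.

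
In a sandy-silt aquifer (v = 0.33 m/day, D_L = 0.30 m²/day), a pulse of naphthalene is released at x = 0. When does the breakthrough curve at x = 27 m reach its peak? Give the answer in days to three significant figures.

For the 1D instantaneous-source solution, setting ∂C/∂t = 0 at fixed x gives v²t² + 2Dt − x² = 0, so t = (√(D² + v²x²) − D)/v².
√(D² + v²x²) = √(0.30² + 0.33² × 27²) = 8.915; v² = 0.1089.
t = (8.915 − 0.30)/0.1089 = 79.1 days (vs. the pure-advection estimate x/v = 81.8 d).

79.1 days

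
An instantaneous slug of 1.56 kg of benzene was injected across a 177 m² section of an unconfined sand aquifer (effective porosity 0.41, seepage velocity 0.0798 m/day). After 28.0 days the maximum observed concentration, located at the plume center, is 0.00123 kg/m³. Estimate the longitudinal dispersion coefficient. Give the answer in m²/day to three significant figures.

0.868 m²/day

At the plume center C_max = M/(n_e·A·√(4πDt)), so D = M²/(4πt·(n_e·A·C_max)²).
n_e·A·C_max = 0.41 × 177 × 0.00123 = 0.08926 kg/m.
D = 1.56²/(4π × 28.0 × 0.08926²) = 0.868 m²/day.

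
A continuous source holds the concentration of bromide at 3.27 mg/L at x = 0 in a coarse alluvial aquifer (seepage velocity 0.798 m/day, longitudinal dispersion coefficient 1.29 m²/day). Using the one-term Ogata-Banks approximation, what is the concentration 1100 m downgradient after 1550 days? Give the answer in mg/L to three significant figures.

3.22 mg/L

For a continuous step input, C/C₀ ≈ ½·erfc((x−vt)/(2√(Dt))).
vt = 0.798 × 1550 = 1236.9 m and 2√(Dt) = 2√(1.29 × 1550) = 89.43 m.
Argument (x−vt)/(2√(Dt)) = (1100 − 1236.9)/89.43 = -1.531; ½·erfc(-1.531) = 0.9848.
C = 3.27 × 0.9848 = 3.22 mg/L.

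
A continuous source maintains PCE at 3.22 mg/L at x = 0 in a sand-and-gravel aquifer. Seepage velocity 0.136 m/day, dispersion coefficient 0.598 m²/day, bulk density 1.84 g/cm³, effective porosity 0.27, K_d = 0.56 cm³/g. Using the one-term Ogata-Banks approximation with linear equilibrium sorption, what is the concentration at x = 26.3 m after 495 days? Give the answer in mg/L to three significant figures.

0.429 mg/L

Retardation factor R = 1 + ρ_b·K_d/n = 1 + 1.84 × 0.56/0.27 = 4.816.
Sorption retards both mechanisms: v_R = v/R = 0.02824 m/day, D_R = D/R = 0.1242 m²/day.
v_R·t = 0.02824 × 495 = 13.9788 m; 2√(D_R t) = 15.68 m; argument = (26.3 − 13.9788)/15.68 = 0.7858.
C = C₀ × ½·erfc(0.7858) = 3.22 × 0.1332 = 0.429 mg/L.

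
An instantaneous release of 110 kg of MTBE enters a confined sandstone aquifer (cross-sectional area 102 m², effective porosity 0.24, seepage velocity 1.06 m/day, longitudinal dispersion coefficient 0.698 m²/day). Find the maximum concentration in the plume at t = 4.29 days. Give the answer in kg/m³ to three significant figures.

0.733 kg/m³

The peak of an instantaneous 1D plume sits at x = vt; there the Gaussian factor is 1 and C_max = M/(n_e·A·√(4πDt)), where n_e·A is the pore area the mass is dissolved in.
√(4πDt) = √(4π × 0.698 × 4.29) = 6.134 m, so C_max = 110/(0.24 × 102 × 6.134) = 0.733 kg/m³.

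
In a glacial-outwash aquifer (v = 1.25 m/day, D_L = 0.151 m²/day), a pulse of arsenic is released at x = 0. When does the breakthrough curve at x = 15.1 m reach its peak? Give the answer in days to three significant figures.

12.0 days

For the 1D instantaneous-source solution, setting ∂C/∂t = 0 at fixed x gives v²t² + 2Dt − x² = 0, so t = (√(D² + v²x²) − D)/v².
√(D² + v²x²) = √(0.151² + 1.25² × 15.1²) = 18.88; v² = 1.5625.
t = (18.88 − 0.151)/1.5625 = 12.0 days (vs. the pure-advection estimate x/v = 12.1 d).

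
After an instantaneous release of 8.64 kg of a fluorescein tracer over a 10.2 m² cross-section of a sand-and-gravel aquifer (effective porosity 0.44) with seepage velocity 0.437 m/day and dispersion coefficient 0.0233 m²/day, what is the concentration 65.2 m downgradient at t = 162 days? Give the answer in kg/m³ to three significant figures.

For an instantaneous plane source, C(x,t) = M/(n_e·A·√(4πDt)) · exp(−(x−vt)²/(4Dt)), with n_e·A the pore (flow) area.
Plume center vt = 0.437 × 162 = 70.794 m, so the well at 65.2 m is 5.594 m upgradient of the peak.
√(4πDt) = 6.887 m, giving peak height M/(n_e·A·√(4πDt)) = 8.64/(0.44 × 10.2 × 6.887) = 0.2795 kg/m³.
(x−vt)²/(4Dt) = (-5.594)²/(4 × 0.0233 × 162) = 2.073; exp(−2.073) = 0.1258.
C = 0.2795 × 0.1258 = 0.0352 kg/m³.

0.0352 kg/m³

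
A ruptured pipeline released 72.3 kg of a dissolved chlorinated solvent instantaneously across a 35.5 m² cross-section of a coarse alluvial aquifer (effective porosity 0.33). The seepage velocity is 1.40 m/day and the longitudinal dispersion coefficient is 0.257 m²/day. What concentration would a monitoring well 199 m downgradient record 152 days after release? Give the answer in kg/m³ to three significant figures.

For an instantaneous plane source, C(x,t) = M/(n_e·A·√(4πDt)) · exp(−(x−vt)²/(4Dt)), with n_e·A the pore (flow) area.
Plume center vt = 1.40 × 152 = 212.8 m, so the well at 199 m is 13.8 m upgradient of the peak.
√(4πDt) = 22.16 m, giving peak height M/(n_e·A·√(4πDt)) = 72.3/(0.33 × 35.5 × 22.16) = 0.2785 kg/m³.
(x−vt)²/(4Dt) = (-13.8)²/(4 × 0.257 × 152) = 1.219; exp(−1.219) = 0.2955.
C = 0.2785 × 0.2955 = 0.0823 kg/m³.

0.0823 kg/m³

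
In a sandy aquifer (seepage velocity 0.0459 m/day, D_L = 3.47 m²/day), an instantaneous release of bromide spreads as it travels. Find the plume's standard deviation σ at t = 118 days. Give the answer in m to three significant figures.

28.6 m

Dispersive spreading gives a Gaussian with σ² = 2Dt; advection only shifts the center.
σ = √(2 × 3.47 × 118) = 28.6 m.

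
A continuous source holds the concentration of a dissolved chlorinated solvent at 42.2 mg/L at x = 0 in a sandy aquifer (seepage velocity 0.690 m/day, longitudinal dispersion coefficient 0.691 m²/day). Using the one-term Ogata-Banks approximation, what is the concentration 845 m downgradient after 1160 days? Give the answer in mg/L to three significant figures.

For a continuous step input, C/C₀ ≈ ½·erfc((x−vt)/(2√(Dt))).
vt = 0.690 × 1160 = 800.4 m and 2√(Dt) = 2√(0.691 × 1160) = 56.62 m.
Argument (x−vt)/(2√(Dt)) = (845 − 800.4)/56.62 = 0.7877; ½·erfc(0.7877) = 0.1326.
C = 42.2 × 0.1326 = 5.60 mg/L.

5.60 mg/L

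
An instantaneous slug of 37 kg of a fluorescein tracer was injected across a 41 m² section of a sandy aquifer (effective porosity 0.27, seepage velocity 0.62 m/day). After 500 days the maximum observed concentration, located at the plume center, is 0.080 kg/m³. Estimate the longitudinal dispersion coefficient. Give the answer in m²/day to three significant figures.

At the plume center C_max = M/(n_e·A·√(4πDt)), so D = M²/(4πt·(n_e·A·C_max)²).
n_e·A·C_max = 0.27 × 41 × 0.080 = 0.8856 kg/m.
D = 37²/(4π × 500 × 0.8856²) = 0.278 m²/day.

0.278 m²/day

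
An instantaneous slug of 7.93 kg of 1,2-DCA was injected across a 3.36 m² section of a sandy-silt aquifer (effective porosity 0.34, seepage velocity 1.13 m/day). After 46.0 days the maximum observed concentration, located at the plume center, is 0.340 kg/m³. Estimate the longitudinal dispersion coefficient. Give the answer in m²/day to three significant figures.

At the plume center C_max = M/(n_e·A·√(4πDt)), so D = M²/(4πt·(n_e·A·C_max)²).
n_e·A·C_max = 0.34 × 3.36 × 0.340 = 0.3884 kg/m.
D = 7.93²/(4π × 46.0 × 0.3884²) = 0.721 m²/day.

0.721 m²/day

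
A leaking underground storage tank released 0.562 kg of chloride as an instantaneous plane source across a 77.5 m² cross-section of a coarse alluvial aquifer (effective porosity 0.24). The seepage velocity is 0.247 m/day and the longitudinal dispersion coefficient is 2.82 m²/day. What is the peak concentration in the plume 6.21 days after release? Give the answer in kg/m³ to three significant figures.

The peak of an instantaneous 1D plume sits at x = vt; there the Gaussian factor is 1 and C_max = M/(n_e·A·√(4πDt)), where n_e·A is the pore area the mass is dissolved in.
√(4πDt) = √(4π × 2.82 × 6.21) = 14.83 m, so C_max = 0.562/(0.24 × 77.5 × 14.83) = 0.00204 kg/m³.

0.00204 kg/m³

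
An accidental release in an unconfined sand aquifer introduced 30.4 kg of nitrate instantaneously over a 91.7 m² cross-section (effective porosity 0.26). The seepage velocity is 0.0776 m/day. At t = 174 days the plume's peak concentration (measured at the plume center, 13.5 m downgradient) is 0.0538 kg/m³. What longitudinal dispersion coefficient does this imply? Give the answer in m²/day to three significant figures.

At the plume center C_max = M/(n_e·A·√(4πDt)), so D = M²/(4πt·(n_e·A·C_max)²).
n_e·A·C_max = 0.26 × 91.7 × 0.0538 = 1.283 kg/m.
D = 30.4²/(4π × 174 × 1.283²) = 0.257 m²/day.

0.257 m²/day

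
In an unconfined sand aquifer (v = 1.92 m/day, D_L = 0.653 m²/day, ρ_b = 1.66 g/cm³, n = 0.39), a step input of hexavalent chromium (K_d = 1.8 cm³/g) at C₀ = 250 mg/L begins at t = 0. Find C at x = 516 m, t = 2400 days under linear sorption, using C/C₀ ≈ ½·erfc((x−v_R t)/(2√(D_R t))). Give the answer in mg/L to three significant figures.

200 mg/L

Retardation factor R = 1 + ρ_b·K_d/n = 1 + 1.66 × 1.8/0.39 = 8.662.
Sorption retards both mechanisms: v_R = v/R = 0.2217 m/day, D_R = D/R = 0.07539 m²/day.
v_R·t = 0.2217 × 2400 = 532.08 m; 2√(D_R t) = 26.90 m; argument = (516 − 532.08)/26.90 = -0.5978.
C = C₀ × ½·erfc(-0.5978) = 250 × 0.8011 = 200 mg/L.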